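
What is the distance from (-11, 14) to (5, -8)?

d = sqrt((16)^2 + (-22)^2) = sqrt(740) = 2*sqrt(185)

2*sqrt(185)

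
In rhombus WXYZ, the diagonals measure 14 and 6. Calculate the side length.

The diagonals of a rhombus bisect each other at right angles.
Half-diagonals: 14/2 = 7 and 6/2 = 3
side = sqrt(7^2 + 3^2)
side = sqrt(49 + 9)
side = sqrt(58)

sqrt(58)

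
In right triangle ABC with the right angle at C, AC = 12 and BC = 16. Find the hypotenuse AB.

In a right triangle, the square of the hypotenuse equals the sum of the squares of the two legs.
The legs are 12 and 16, so the hypotenuse = sqrt(144 + 256) = sqrt(400) = 20.

20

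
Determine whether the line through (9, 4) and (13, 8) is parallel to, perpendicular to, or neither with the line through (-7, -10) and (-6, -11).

Slope of line 1: m1 = (8 - 4)/(13 - 9) = 4/4 = 1
Slope of line 2: m2 = (-11 - -10)/(-6 - -7) = -1/1 = -1
m1 * m2 = -1, so perpendicular.

Perpendicular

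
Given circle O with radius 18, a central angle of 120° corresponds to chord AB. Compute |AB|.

Chord length = 2r sin(θ/2)
= 2 × 18 × sin(120°/2)
= 2 × 18 × sin(60°)
= 18*sqrt(3)

18*sqrt(3)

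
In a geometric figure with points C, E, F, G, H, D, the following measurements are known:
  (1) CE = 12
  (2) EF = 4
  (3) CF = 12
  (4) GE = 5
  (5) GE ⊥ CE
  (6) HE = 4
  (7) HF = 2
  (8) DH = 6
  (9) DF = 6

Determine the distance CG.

Step 1: By the law of cosines on triangle CEG: CG² = 12² + 5² − 2·12·5·cos(90°) = 169, so CG = 13.

Therefore, the length of CG = 13.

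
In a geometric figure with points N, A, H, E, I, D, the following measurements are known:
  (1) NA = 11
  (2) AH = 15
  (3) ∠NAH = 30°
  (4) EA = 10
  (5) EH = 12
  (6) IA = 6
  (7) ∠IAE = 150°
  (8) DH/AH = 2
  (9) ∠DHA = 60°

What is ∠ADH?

From the given relations: DH = 2·AH = 2·15 = 30.
Step 1: By the law of cosines on triangle DHA: DA² = 30² + 15² − 2·30·15·cos(60°) = 675, so DA = 15·√3.
Step 2: By the inverse law of cosines on triangle ADH: cos(∠ADH) = ((15·√3)² + 30² − 15²) / (2·15·√3·30) = 1350/1558.85 = 0.866, so ∠ADH = 30°.

Therefore, the measure of angle ∠ADH = 30°.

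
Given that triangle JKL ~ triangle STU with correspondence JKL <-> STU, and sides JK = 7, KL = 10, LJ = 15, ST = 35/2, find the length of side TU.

Since the triangles are similar, the ratio of corresponding sides is constant.
Scale factor k = ST / JK = 35/2 / 7 = 5/2
TU = k * KL = 5/2 * 10 = 25

25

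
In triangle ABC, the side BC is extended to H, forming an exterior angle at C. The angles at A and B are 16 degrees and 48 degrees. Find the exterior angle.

By the exterior angle theorem, an exterior angle of a triangle equals the sum of the two remote interior angles.
Exterior angle = angle A + angle B
Exterior angle = 16 + 48 = 64 degrees

64 degrees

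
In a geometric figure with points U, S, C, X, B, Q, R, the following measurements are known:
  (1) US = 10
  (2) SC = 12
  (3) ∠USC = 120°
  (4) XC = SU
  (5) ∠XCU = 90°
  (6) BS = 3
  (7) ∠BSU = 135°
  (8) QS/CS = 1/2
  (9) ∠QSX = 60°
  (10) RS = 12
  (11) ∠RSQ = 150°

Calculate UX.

From the given relations: XC = SU = 10.
Step 1: By the law of cosines on triangle USC: UC² = 10² + 12² − 2·10·12·cos(120°) = 364, so UC = 2·√91.
Step 2: By the law of cosines on triangle UCX: UX² = (2·√91)² + 10² − 2·2·√91·10·cos(90°) = 464, so UX = 4·√29.

Therefore, the length of UX = 4·√29.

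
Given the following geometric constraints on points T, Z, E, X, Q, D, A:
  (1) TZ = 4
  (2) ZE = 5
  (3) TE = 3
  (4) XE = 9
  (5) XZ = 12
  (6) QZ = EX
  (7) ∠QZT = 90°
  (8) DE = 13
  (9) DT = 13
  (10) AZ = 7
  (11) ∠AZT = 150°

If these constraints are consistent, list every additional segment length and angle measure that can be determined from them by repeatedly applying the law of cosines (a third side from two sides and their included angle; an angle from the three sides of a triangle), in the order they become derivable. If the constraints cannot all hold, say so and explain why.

The constraints are consistent. Derivable facts, in order:
After 1 step:
- TA ≈ 10.65
- TQ = √97
- ∠DET = 83.37°
- ∠DTE = 83.37°
- ∠EDT = 13.25°
- ∠ETZ = 90°
- ∠EXZ = 22.19°
- ∠EZT = 36.87°
- ∠EZX = 42.83°
- ∠TEZ = 53.13°
- ∠XEZ = 114.97°
After 2 steps:
- ∠ATZ = 19.18°
- ∠QTZ = 66.04°
- ∠TAZ = 10.82°
- ∠TQZ = 23.96°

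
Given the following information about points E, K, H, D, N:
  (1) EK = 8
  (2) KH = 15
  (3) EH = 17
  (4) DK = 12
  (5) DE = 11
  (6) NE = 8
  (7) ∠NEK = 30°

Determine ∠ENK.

Step 1: By the law of cosines on triangle NEK: NK² = 8² + 8² − 2·8·8·cos(30°) = 17.15, so NK ≈ 4.14.
Step 2: By the inverse law of cosines on triangle ENK: cos(∠ENK) = (8² + 4.14² − 8²) / (2·8·4.14) = 17.15/66.26 = 0.2588, so ∠ENK = 75°.

Therefore, the measure of angle ∠ENK = 75°.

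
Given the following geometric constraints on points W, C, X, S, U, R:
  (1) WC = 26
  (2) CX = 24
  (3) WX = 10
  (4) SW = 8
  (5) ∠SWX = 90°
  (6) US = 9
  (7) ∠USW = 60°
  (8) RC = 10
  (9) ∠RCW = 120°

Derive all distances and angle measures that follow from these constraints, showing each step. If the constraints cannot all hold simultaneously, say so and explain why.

The constraints are consistent.

Step 1: From WS = 8, SU = 9, and ∠WSU = 60°, by the law of cosines:
  WU² = WS² + SU² - 2·WS·SU·cos(60°) = 64 + 81 - 72 = 73
  WU = √73

Step 2: From WC = 26, CR = 10, and ∠WCR = 120°, by the law of cosines:
  WR² = WC² + CR² - 2·WC·CR·cos(120°) = 676 + 100 + 260 = 1036
  WR ≈ 32.19

Step 3: From XW = 10, WS = 8, and ∠XWS = 90°, by the law of cosines:
  XS² = XW² + WS² - 2·XW·WS·cos(90°) = 100 + 64 - 0 = 164
  XS = 2·√41

Step 4: From WC = 26, WX = 10, CX = 24, by the inverse law of cosines:
  cos(∠CWX) = (WC² + WX² - CX²) / (2·WC·WX)
  ∠CWX = 67.38°

Step 5: From CW = 26, CX = 24, WX = 10, by the inverse law of cosines:
  cos(∠WCX) = (CW² + CX² - WX²) / (2·CW·CX)
  ∠WCX = 22.62°

Step 6: From XC = 24, XW = 10, CW = 26, by the inverse law of cosines:
  cos(∠CXW) = (XC² + XW² - CW²) / (2·XC·XW)
  ∠CXW = 90°

Step 7: From WC = 26, WR = 32.19, CR = 10, by the inverse law of cosines:
  cos(∠CWR) = (WC² + WR² - CR²) / (2·WC·WR)
  ∠CWR = 15.61°

Step 8: From WS = 8, WU = √73, SU = 9, by the inverse law of cosines:
  cos(∠SWU) = (WS² + WU² - SU²) / (2·WS·WU)
  ∠SWU = 65.82°

Step 9: From XS = 2·√41, XW = 10, SW = 8, by the inverse law of cosines:
  cos(∠SXW) = (XS² + XW² - SW²) / (2·XS·XW)
  ∠SXW = 38.66°

Step 10: From SW = 8, SX = 2·√41, WX = 10, by the inverse law of cosines:
  cos(∠WSX) = (SW² + SX² - WX²) / (2·SW·SX)
  ∠WSX = 51.34°

Step 11: From US = 9, UW = √73, SW = 8, by the inverse law of cosines:
  cos(∠SUW) = (US² + UW² - SW²) / (2·US·UW)
  ∠SUW = 54.18°

Step 12: From RC = 10, RW = 32.19, CW = 26, by the inverse law of cosines:
  cos(∠CRW) = (RC² + RW² - CW²) / (2·RC·RW)
  ∠CRW = 44.39°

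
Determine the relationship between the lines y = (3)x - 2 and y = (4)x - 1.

Slope of line 1: m1 = 3
Slope of line 2: m2 = 4
m1 != m2 and m1*m2 = 12 != -1. Neither.

Neither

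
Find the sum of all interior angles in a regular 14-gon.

The sum of interior angles of an n-sided polygon is (n - 2) * 180.
For n = 14: (14 - 2) * 180 = 12 * 180 = 2160 degrees.

2160 degrees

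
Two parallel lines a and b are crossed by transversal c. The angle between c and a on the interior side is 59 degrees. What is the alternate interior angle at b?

Alternate interior angles are equal: 59 degrees.

59 degrees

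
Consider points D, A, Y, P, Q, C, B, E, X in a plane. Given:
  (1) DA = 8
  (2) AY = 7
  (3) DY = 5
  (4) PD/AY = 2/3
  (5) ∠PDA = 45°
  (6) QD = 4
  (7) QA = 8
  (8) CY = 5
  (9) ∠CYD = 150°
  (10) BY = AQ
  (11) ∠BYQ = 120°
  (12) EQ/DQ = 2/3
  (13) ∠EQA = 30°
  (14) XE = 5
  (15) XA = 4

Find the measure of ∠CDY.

Step 1: By the law of cosines on triangle DYC: DC² = 5² + 5² − 2·5·5·cos(150°) = 93.3, so DC ≈ 9.66.
Step 2: By the inverse law of cosines on triangle CDY: cos(∠CDY) = (9.66² + 5² − 5²) / (2·9.66·5) = 93.3/96.59 = 0.9659, so ∠CDY = 15°.

Therefore, the measure of angle ∠CDY = 15°.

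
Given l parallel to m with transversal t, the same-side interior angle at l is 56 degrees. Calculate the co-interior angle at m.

Co-interior angles (same-side interior) formed by parallel lines and a transversal are supplementary (sum to 180 degrees).
The given angle is 56 degrees.
The co-interior angle = 180 - 56 = 124 degrees.

124 degrees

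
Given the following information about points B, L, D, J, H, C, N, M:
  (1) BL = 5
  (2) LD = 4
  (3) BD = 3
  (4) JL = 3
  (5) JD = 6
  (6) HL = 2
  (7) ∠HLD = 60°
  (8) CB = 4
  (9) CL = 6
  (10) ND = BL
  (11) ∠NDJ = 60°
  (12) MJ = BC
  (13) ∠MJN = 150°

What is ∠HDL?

Step 1: By the law of cosines on triangle DLH: DH² = 4² + 2² − 2·4·2·cos(60°) = 12, so DH = 2·√3.
Step 2: By the inverse law of cosines on triangle HDL: cos(∠HDL) = ((2·√3)² + 4² − 2²) / (2·2·√3·4) = 24/27.71 = 0.866, so ∠HDL = 30°.

Therefore, the measure of angle ∠HDL = 30°.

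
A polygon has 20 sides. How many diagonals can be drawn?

Total line segments between 20 vertices = C(20,2) = 190.
Subtract the 20 sides: 190 - 20 = 170 diagonals.

170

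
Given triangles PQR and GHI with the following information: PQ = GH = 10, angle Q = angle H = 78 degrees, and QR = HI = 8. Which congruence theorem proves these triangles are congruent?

The given information provides:
PQ = GH = 10, angle Q = angle H = 78 degrees, and QR = HI = 8
This matches the SAS congruence theorem.
Two pairs of corresponding sides and the included angle are equal (Side-Angle-Side).

SAS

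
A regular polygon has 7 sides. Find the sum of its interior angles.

The sum of interior angles of an n-sided polygon is (n - 2) * 180.
For n = 7: (7 - 2) * 180 = 5 * 180 = 900 degrees.

900 degrees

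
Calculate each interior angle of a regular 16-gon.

Each interior angle of a regular n-gon is (n - 2) * 180 / n.
For n = 16: (16 - 2) * 180 / 16 = 2520/16 = 315/2 degrees.

315/2 degrees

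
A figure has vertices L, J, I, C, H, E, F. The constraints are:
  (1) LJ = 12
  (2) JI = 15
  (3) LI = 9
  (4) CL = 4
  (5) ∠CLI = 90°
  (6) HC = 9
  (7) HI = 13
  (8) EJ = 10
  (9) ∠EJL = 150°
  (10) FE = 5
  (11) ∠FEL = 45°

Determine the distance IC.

Step 1: By the law of cosines on triangle ILC: IC² = 9² + 4² − 2·9·4·cos(90°) = 97, so IC = √97.

Therefore, the length of IC = √97.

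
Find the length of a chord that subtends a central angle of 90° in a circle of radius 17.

Chord length = 2r sin(θ/2)
= 2 × 17 × sin(90°/2)
= 2 × 17 × sin(45°)
= 17*sqrt(2)

17*sqrt(2)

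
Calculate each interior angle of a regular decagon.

Each interior angle of a regular n-gon is (n - 2) * 180 / n.
For n = 10: (10 - 2) * 180 / 10 = 1440/10 = 144 degrees.

144 degrees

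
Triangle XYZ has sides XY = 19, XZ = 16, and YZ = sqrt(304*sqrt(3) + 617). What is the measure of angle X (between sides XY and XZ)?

cos(X) = (19² + 16² - (sqrt(304*sqrt(3) + 617))²) / (2 × 19 × 16) = -sqrt(3)/2, so X = arccos(-sqrt(3)/2) = 150°.

150°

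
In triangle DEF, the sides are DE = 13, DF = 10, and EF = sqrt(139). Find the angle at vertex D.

By the inverse law of cosines: cos(D) = (DE² + DF² - EF²) / (2 × DE × DF)
cos(D) = (13² + 10² - (sqrt(139))²) / (2 × 13 × 10)
cos(D) = (169 + 100 - (139)) / 260
cos(D) = 1/2
D = arccos(1/2) = 60°

60°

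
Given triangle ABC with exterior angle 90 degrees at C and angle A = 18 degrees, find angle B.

The exterior angle theorem states that an exterior angle equals the sum of the two non-adjacent interior angles.
So 90 = 18 + angle B, which gives angle B = 90 - 18 = 72 degrees.

72 degrees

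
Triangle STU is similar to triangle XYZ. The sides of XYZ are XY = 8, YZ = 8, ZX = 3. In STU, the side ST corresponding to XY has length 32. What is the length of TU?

k = 32/8 = 4. TU = 4 * 8 = 32.

32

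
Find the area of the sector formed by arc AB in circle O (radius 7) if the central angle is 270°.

The full circle has area πr² = π(7)² = 49*pi.
The sector covers 270° out of 360°, a fraction of 3/4.
Sector area = 49*pi × 3/4 = 147*pi/4.

147*pi/4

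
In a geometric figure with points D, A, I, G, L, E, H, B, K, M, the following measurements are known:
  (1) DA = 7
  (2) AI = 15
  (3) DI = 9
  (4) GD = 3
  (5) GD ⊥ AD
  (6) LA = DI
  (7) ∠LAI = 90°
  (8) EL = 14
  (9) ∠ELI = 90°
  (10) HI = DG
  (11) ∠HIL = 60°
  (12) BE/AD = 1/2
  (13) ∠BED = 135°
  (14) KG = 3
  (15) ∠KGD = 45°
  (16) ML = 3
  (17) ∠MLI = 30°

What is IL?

From the given relations: LA = DI = 9.
Step 1: By the law of cosines on triangle IAL: IL² = 15² + 9² − 2·15·9·cos(90°) = 306, so IL = 3·√34.

Therefore, the length of IL = 3·√34.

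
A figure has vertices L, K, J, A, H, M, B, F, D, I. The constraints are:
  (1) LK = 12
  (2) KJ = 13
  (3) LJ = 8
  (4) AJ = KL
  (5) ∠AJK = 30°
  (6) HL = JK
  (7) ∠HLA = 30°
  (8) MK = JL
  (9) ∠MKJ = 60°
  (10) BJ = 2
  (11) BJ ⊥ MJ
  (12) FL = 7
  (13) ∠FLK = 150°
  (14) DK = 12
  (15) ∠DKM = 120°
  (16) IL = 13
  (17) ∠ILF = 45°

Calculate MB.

From the given relations: MK = JL = 8.
Step 1: By the law of cosines on triangle JKM: JM² = 13² + 8² − 2·13·8·cos(60°) = 129, so JM = √129.
Step 2: By the law of cosines on triangle MJB: MB² = √129² + 2² − 2·√129·2·cos(90°) = 133, so MB = √133.

Therefore, the length of MB = √133.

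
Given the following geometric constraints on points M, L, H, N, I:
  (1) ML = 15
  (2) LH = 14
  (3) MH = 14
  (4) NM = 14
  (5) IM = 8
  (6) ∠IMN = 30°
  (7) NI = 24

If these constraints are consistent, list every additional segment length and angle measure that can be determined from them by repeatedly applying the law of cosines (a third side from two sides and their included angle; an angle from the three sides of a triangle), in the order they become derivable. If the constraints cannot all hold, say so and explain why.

These constraints are not satisfiable: by the triangle inequality in triangle MNI, (4) NM = 14 and (5) IM = 8 force NI ≤ 14 + 8 = 22, but (7) says NI = 24. No planar figure meets all of them, so nothing further can be derived.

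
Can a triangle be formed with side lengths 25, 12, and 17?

Sort the sides: 12, 17, 25.
It suffices to check that the sum of the two smallest exceeds the largest:
12 + 17 = 29 > 25. ✓
Yes, a valid triangle can be formed.

Yes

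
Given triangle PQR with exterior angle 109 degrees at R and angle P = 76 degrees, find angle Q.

angle Q = 109 - 76 = 33 degrees (exterior angle theorem).

33 degrees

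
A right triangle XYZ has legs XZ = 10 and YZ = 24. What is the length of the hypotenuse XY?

By the Pythagorean theorem: XY^2 = XZ^2 + YZ^2
XY^2 = 10^2 + 24^2 = 100 + 576 = 676
XY = sqrt(676) = 26

26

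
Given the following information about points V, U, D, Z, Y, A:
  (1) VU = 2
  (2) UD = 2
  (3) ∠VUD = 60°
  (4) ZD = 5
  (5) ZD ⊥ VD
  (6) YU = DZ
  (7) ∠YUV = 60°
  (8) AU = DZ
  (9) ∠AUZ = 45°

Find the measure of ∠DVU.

Step 1: By the law of cosines on triangle VUD: VD² = 2² + 2² − 2·2·2·cos(60°) = 4, so VD = 2.
Step 2: By the inverse law of cosines on triangle DVU: cos(∠DVU) = (2² + 2² − 2²) / (2·2·2) = 4/8 = 0.5, so ∠DVU = 60°.

Therefore, the measure of angle ∠DVU = 60°.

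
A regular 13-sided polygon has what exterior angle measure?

Each exterior angle of a regular n-gon is 360 / n.
For n = 13: 360 / 13 = 360/13 degrees.

360/13 degrees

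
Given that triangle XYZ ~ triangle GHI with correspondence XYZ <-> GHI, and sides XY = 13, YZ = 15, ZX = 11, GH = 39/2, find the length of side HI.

Since the triangles are similar, the ratio of corresponding sides is constant.
Scale factor k = GH / XY = 39/2 / 13 = 3/2
HI = k * YZ = 3/2 * 15 = 45/2

45/2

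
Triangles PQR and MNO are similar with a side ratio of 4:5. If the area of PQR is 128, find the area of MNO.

For similar figures, the area ratio equals the square of the side ratio.
Side ratio (PQR to MNO) = 4:5, so area ratio = 4^2:5^2 = 16:25.
If the area of PQR is 128, then the area of MNO = 128 * (25/16) = 200.

200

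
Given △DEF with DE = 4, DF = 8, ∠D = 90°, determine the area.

Area = (1/2)(4)(8) sin(90°) = (1/2)(4)(8)(1) = 16

16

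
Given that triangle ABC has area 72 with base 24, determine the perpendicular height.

Rearranging the area formula Area = (1/2) * base * height:
height = 2 * Area / base = 2 * 72 / 24 = 6.

6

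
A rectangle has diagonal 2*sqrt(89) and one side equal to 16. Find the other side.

The diagonal of a rectangle forms a right triangle with the two sides.
Rearranging the Pythagorean theorem: missing side = sqrt(d^2 - known^2).
= sqrt(356 - 256) = sqrt(100) = 10.

10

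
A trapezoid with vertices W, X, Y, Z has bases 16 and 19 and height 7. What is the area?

A trapezoid's area equals the midsegment times the height.
The midsegment is (16 + 19) / 2 = 35/2.
Area = 35/2 * 7 = 245/2.

245/2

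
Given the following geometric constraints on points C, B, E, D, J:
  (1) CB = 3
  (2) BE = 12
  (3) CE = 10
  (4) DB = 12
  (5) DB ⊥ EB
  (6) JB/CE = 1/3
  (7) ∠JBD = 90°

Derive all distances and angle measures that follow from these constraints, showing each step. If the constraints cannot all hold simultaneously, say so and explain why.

The constraints are consistent.

From the given relations:
  JB = 1/3·CE = 1/3·10 ≈ 3.33

Step 1: From EB = 12, BD = 12, and ∠EBD = 90°, by the law of cosines:
  ED² = EB² + BD² - 2·EB·BD·cos(90°) = 144 + 144 - 0 = 288
  ED = 12·√2

Step 2: From DB = 12, BJ = 3.33, and ∠DBJ = 90°, by the law of cosines:
  DJ² = DB² + BJ² - 2·DB·BJ·cos(90°) = 144 + 11.11 - 0 = 155.1
  DJ ≈ 12.45

Step 3: From CB = 3, CE = 10, BE = 12, by the inverse law of cosines:
  cos(∠BCE) = (CB² + CE² - BE²) / (2·CB·CE)
  ∠BCE = 125.69°

Step 4: From BC = 3, BE = 12, CE = 10, by the inverse law of cosines:
  cos(∠CBE) = (BC² + BE² - CE²) / (2·BC·BE)
  ∠CBE = 42.6°

Step 5: From EB = 12, EC = 10, BC = 3, by the inverse law of cosines:
  cos(∠BEC) = (EB² + EC² - BC²) / (2·EB·EC)
  ∠BEC = 11.72°

Step 6: From EB = 12, ED = 12·√2, BD = 12, by the inverse law of cosines:
  cos(∠BED) = (EB² + ED² - BD²) / (2·EB·ED)
  ∠BED = 45°

Step 7: From DB = 12, DE = 12·√2, BE = 12, by the inverse law of cosines:
  cos(∠BDE) = (DB² + DE² - BE²) / (2·DB·DE)
  ∠BDE = 45°

Step 8: From DB = 12, DJ = 12.45, BJ = 3.33, by the inverse law of cosines:
  cos(∠BDJ) = (DB² + DJ² - BJ²) / (2·DB·DJ)
  ∠BDJ = 15.52°

Step 9: From JB = 3.33, JD = 12.45, BD = 12, by the inverse law of cosines:
  cos(∠BJD) = (JB² + JD² - BD²) / (2·JB·JD)
  ∠BJD = 74.48°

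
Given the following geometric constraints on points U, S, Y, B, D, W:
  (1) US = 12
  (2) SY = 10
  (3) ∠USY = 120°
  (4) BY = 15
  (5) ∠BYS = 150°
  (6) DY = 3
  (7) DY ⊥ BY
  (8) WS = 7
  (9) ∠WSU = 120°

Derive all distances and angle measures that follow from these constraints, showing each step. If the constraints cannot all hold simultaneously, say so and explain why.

The constraints are consistent.

Step 1: From US = 12, SY = 10, and ∠USY = 120°, by the law of cosines:
  UY² = US² + SY² - 2·US·SY·cos(120°) = 144 + 100 + 120 = 364
  UY = 2·√91

Step 2: From US = 12, SW = 7, and ∠USW = 120°, by the law of cosines:
  UW² = US² + SW² - 2·US·SW·cos(120°) = 144 + 49 + 84 = 277
  UW ≈ 16.64

Step 3: From SY = 10, YB = 15, and ∠SYB = 150°, by the law of cosines:
  SB² = SY² + YB² - 2·SY·YB·cos(150°) = 100 + 225 + 259.8 = 584.8
  SB ≈ 24.18

Step 4: From BY = 15, YD = 3, and ∠BYD = 90°, by the law of cosines:
  BD² = BY² + YD² - 2·BY·YD·cos(90°) = 225 + 9 - 0 = 234
  BD = 3·√26

Step 5: From US = 12, UW = 16.64, SW = 7, by the inverse law of cosines:
  cos(∠SUW) = (US² + UW² - SW²) / (2·US·UW)
  ∠SUW = 21.36°

Step 6: From US = 12, UY = 2·√91, SY = 10, by the inverse law of cosines:
  cos(∠SUY) = (US² + UY² - SY²) / (2·US·UY)
  ∠SUY = 27°

Step 7: From SB = 24.18, SY = 10, BY = 15, by the inverse law of cosines:
  cos(∠BSY) = (SB² + SY² - BY²) / (2·SB·SY)
  ∠BSY = 18.07°

Step 8: From YS = 10, YU = 2·√91, SU = 12, by the inverse law of cosines:
  cos(∠SYU) = (YS² + YU² - SU²) / (2·YS·YU)
  ∠SYU = 33°

Step 9: From BD = 3·√26, BY = 15, DY = 3, by the inverse law of cosines:
  cos(∠DBY) = (BD² + BY² - DY²) / (2·BD·BY)
  ∠DBY = 11.31°

Step 10: From BS = 24.18, BY = 15, SY = 10, by the inverse law of cosines:
  cos(∠SBY) = (BS² + BY² - SY²) / (2·BS·BY)
  ∠SBY = 11.93°

Step 11: From DB = 3·√26, DY = 3, BY = 15, by the inverse law of cosines:
  cos(∠BDY) = (DB² + DY² - BY²) / (2·DB·DY)
  ∠BDY = 78.69°

Step 12: From WS = 7, WU = 16.64, SU = 12, by the inverse law of cosines:
  cos(∠SWU) = (WS² + WU² - SU²) / (2·WS·WU)
  ∠SWU = 38.64°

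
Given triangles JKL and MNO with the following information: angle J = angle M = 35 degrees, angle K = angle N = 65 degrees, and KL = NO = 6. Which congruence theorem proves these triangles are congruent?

The given information provides:
angle J = angle M = 35 degrees, angle K = angle N = 65 degrees, and KL = NO = 6
This matches the AAS congruence theorem.
Two pairs of corresponding angles and a non-included side are equal (Angle-Angle-Side).

AAS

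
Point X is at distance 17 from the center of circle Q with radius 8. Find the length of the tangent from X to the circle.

Let T be the point of tangency. Then QT ⊥ XT (radius ⊥ tangent).
In right triangle QTX: QX² = QT² + XT²
17² = 8² + XT²
XT² = 225, XT = 15

15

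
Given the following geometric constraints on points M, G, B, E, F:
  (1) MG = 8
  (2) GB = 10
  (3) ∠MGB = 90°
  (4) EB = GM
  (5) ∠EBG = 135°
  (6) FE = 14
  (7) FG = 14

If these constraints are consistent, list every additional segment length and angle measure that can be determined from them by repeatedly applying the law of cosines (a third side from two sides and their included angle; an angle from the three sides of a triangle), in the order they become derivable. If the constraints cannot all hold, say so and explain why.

The constraints are consistent. Derivable facts, in order:
After 1 step:
- GE ≈ 16.65
- MB = 2·√41
After 2 steps:
- ∠BEG = 25.14°
- ∠BGE = 19.86°
- ∠BMG = 51.34°
- ∠EFG = 72.96°
- ∠EGF = 53.52°
- ∠FEG = 53.52°
- ∠GBM = 38.66°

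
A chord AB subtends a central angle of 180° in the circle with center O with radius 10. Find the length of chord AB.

Chord length = 2r sin(θ/2)
= 2 × 10 × sin(180°/2)
= 2 × 10 × sin(90°)
= 20

20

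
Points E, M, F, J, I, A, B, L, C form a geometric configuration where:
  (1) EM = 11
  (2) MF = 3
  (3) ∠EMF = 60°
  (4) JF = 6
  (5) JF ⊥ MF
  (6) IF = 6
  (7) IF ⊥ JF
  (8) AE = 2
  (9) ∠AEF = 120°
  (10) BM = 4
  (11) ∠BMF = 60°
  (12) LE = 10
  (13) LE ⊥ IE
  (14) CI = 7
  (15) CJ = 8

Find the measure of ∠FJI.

Step 1: By the law of cosines on triangle JFI: JI² = 6² + 6² − 2·6·6·cos(90°) = 72, so JI = 6·√2.
Step 2: By the inverse law of cosines on triangle FJI: cos(∠FJI) = (6² + (6·√2)² − 6²) / (2·6·6·√2) = 72/101.82 = 0.7071, so ∠FJI = 45°.

Therefore, the measure of angle ∠FJI = 45°.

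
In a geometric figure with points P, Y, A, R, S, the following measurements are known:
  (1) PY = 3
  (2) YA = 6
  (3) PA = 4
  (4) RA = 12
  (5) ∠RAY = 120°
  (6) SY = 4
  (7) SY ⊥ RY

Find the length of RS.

Step 1: By the law of cosines on triangle RAY: RY² = 12² + 6² − 2·12·6·cos(120°) = 252, so RY = 6·√7.
Step 2: By the law of cosines on triangle RYS: RS² = (6·√7)² + 4² − 2·6·√7·4·cos(90°) = 268, so RS = 2·√67.

Therefore, the length of RS = 2·√67.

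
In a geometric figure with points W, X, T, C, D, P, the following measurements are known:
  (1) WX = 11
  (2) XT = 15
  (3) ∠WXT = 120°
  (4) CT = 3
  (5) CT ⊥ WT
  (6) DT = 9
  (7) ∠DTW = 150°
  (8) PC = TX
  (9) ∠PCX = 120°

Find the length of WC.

Step 1: By the law of cosines on triangle WXT: WT² = 11² + 15² − 2·11·15·cos(120°) = 511, so WT ≈ 22.61.
Step 2: By the law of cosines on triangle WTC: WC² = 22.61² + 3² − 2·22.61·3·cos(90°) = 520, so WC = 2·√130.

Therefore, the length of WC = 2·√130.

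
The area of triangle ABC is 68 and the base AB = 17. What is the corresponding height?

Rearranging the area formula Area = (1/2) * base * height:
height = 2 * Area / base = 2 * 68 / 17 = 8.

8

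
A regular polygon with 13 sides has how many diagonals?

Each of the 13 vertices connects to 10 non-adjacent vertices via diagonals.
Total connections = 13 × 10 = 130, but each diagonal is counted twice.
Number of diagonals = 130 / 2 = 65.

65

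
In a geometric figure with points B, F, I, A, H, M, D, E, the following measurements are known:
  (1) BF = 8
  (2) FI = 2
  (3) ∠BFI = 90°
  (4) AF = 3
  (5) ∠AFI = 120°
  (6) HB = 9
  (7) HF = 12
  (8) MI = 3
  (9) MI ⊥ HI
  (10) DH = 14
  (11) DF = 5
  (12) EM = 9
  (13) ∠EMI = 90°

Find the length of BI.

Step 1: By the law of cosines on triangle BFI: BI² = 8² + 2² − 2·8·2·cos(90°) = 68, so BI = 2·√17.

Therefore, the length of BI = 2·√17.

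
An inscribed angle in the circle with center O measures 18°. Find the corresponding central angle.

By the inscribed angle theorem, the central angle is twice the inscribed angle.
Central angle = 2 × 18° = 36°

36°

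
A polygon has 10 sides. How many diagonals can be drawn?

Each of the 10 vertices connects to 7 non-adjacent vertices via diagonals.
Total connections = 10 × 7 = 70, but each diagonal is counted twice.
Number of diagonals = 70 / 2 = 35.

35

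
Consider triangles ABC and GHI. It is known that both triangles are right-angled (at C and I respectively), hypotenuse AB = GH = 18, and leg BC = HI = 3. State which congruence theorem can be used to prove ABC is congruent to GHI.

The given information matches HL: The hypotenuse and one leg of two right triangles are equal (Hypotenuse-Leg).

HL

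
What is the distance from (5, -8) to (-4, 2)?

d = sqrt((-9)^2 + (10)^2) = sqrt(181)

sqrt(181)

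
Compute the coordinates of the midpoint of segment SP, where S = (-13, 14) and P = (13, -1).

The midpoint is the point halfway along the segment.
Move half the horizontal distance: -13 + (13 - -13)/2 = -13 + 26/2 = 0
Move half the vertical distance: 14 + (-1 - 14)/2 = 14 + -15/2 = 13/2
Midpoint = (0, 13/2)

(0, 13/2)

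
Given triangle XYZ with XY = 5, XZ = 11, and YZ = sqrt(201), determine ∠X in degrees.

When all three sides of a triangle are known, the law of cosines can be rearranged to find any angle.
cos(C) = (a² + b² - c²) / (2ab) gives cos(X) = -1/2.
Taking the inverse cosine: X = 120°.

120°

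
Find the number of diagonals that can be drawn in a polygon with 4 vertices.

Each of the 4 vertices connects to 1 non-adjacent vertices via diagonals.
Total connections = 4 × 1 = 4, but each diagonal is counted twice.
Number of diagonals = 4 / 2 = 2.

2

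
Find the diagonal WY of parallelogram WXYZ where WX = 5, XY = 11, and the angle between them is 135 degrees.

Using the law of cosines:
d^2 = 5^2 + 11^2 - 2(5)(11)cos(135 degrees)
d^2 = 25 + 121 - 110*-sqrt(2)/2
d^2 = 55*sqrt(2) + 146
d = sqrt(55*sqrt(2) + 146)

sqrt(55*sqrt(2) + 146)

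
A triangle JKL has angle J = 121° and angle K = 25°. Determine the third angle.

Let angle L = x. Then 121 + 25 + x = 180.
x = 180 - 146 = 34 degrees.

34 degrees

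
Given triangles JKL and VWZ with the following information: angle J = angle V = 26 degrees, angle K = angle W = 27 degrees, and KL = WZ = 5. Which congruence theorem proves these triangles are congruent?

The given information provides:
angle J = angle V = 26 degrees, angle K = angle W = 27 degrees, and KL = WZ = 5
This matches the AAS congruence theorem.
Two pairs of corresponding angles and a non-included side are equal (Angle-Angle-Side).

AAS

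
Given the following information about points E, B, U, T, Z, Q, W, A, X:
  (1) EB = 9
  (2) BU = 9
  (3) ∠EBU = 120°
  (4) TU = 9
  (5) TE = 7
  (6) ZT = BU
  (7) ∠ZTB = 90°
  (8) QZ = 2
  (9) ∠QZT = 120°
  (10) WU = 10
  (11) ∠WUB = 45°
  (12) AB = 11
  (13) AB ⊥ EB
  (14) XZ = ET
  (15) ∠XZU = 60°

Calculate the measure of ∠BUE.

Step 1: By the law of cosines on triangle UBE: UE² = 9² + 9² − 2·9·9·cos(120°) = 243, so UE = 9·√3.
Step 2: By the inverse law of cosines on triangle BUE: cos(∠BUE) = (9² + (9·√3)² − 9²) / (2·9·9·√3) = 243/280.59 = 0.866, so ∠BUE = 30°.

Therefore, the measure of angle ∠BUE = 30°.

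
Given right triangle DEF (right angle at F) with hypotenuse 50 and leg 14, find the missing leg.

EF = sqrt(50^2 - 14^2) = sqrt(2304) = 48

48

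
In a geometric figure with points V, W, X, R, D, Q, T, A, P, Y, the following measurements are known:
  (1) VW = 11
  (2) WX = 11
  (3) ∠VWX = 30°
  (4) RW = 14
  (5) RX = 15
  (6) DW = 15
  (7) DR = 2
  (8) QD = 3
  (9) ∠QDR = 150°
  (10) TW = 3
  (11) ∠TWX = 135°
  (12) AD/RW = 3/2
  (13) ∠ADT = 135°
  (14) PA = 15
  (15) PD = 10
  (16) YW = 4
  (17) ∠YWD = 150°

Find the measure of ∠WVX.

Step 1: By the law of cosines on triangle VWX: VX² = 11² + 11² − 2·11·11·cos(30°) = 32.42, so VX ≈ 5.69.
Step 2: By the inverse law of cosines on triangle WVX: cos(∠WVX) = (11² + 5.69² − 11²) / (2·11·5.69) = 32.42/125.27 = 0.2588, so ∠WVX = 75°.

Therefore, the measure of angle ∠WVX = 75°.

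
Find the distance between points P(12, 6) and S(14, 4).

The horizontal distance is |14 - 12| = 2 and the vertical distance is |4 - 6| = 2.
By the Pythagorean theorem, d = sqrt(2^2 + 2^2) = sqrt(8) = 2*sqrt(2).

2*sqrt(2)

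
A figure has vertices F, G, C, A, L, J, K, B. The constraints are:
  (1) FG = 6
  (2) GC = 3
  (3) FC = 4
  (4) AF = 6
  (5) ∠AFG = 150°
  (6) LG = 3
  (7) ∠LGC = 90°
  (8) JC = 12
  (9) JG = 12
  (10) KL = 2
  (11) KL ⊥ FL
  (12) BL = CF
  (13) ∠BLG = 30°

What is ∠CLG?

Step 1: By the law of cosines on triangle LGC: LC² = 3² + 3² − 2·3·3·cos(90°) = 18, so LC = 3·√2.
Step 2: By the inverse law of cosines on triangle CLG: cos(∠CLG) = ((3·√2)² + 3² − 3²) / (2·3·√2·3) = 18/25.46 = 0.7071, so ∠CLG = 45°.

Therefore, the measure of angle ∠CLG = 45°.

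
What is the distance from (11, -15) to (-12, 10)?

d = sqrt((-23)^2 + (25)^2) = sqrt(1154)

sqrt(1154)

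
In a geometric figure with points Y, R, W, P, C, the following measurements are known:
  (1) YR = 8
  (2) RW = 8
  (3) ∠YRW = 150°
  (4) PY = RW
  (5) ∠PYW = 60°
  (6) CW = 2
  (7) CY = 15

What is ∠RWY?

Step 1: By the law of cosines on triangle WRY: WY² = 8² + 8² − 2·8·8·cos(150°) = 238.85, so WY ≈ 15.45.
Step 2: By the inverse law of cosines on triangle RWY: cos(∠RWY) = (8² + 15.45² − 8²) / (2·8·15.45) = 238.85/247.28 = 0.9659, so ∠RWY = 15°.

Therefore, the measure of angle ∠RWY = 15°.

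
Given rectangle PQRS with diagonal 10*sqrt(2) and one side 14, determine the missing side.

b = sqrt(d^2 - a^2) = sqrt(200 - 196) = sqrt(4) = 2

2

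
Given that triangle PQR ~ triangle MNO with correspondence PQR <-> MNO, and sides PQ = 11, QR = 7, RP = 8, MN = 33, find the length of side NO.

k = 33/11 = 3. NO = 3 * 7 = 21.

21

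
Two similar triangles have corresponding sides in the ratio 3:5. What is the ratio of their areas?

The ratio of areas of similar triangles equals the square of the side ratio.
Side ratio = 3:5
Area ratio = (3/5)^2 = 9/25 = 9:25

9:25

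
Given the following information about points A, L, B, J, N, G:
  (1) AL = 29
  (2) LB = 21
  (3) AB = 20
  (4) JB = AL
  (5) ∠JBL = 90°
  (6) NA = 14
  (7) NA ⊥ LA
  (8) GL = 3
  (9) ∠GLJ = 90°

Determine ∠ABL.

Step 1: By the inverse law of cosines on triangle ABL: cos(∠ABL) = (20² + 21² − 29²) / (2·20·21) = 0/840 = 0, so ∠ABL = 90°.

Therefore, the measure of angle ∠ABL = 90°.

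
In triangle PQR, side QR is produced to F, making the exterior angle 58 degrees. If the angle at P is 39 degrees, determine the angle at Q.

The exterior angle theorem states that an exterior angle equals the sum of the two non-adjacent interior angles.
So 58 = 39 + angle Q, which gives angle Q = 58 - 39 = 19 degrees.

19 degrees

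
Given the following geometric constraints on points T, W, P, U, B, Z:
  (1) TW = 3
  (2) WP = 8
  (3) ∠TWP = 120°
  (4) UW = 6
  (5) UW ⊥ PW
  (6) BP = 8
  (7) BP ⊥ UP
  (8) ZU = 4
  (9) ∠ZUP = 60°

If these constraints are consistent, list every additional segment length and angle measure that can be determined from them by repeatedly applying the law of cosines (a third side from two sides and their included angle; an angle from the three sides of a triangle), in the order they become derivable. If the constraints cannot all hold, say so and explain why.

The constraints are consistent. Derivable facts, in order:
After 1 step:
- PU = 10
- TP = √97
After 2 steps:
- PZ = 2·√19
- UB = 2·√41
- ∠PTW = 44.7°
- ∠PUW = 53.13°
- ∠TPW = 15.3°
- ∠UPW = 36.87°
After 3 steps:
- ∠BUP = 38.66°
- ∠PBU = 51.34°
- ∠PZU = 96.59°
- ∠UPZ = 23.41°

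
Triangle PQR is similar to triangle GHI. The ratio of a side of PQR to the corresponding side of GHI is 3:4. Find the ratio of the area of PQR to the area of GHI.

The ratio of areas of similar triangles equals the square of the side ratio.
Side ratio = 3:4
Area ratio = (3/4)^2 = 9/16 = 9:16

9:16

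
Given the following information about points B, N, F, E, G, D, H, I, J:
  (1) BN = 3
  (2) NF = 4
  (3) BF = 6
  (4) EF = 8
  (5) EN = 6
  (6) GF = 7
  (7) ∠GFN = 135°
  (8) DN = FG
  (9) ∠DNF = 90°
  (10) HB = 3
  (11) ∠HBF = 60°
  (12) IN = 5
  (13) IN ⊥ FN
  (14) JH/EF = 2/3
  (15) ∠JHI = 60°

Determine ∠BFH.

Step 1: By the law of cosines on triangle FBH: FH² = 6² + 3² − 2·6·3·cos(60°) = 27, so FH = 3·√3.
Step 2: By the inverse law of cosines on triangle BFH: cos(∠BFH) = (6² + (3·√3)² − 3²) / (2·6·3·√3) = 54/62.35 = 0.866, so ∠BFH = 30°.

Therefore, the measure of angle ∠BFH = 30°.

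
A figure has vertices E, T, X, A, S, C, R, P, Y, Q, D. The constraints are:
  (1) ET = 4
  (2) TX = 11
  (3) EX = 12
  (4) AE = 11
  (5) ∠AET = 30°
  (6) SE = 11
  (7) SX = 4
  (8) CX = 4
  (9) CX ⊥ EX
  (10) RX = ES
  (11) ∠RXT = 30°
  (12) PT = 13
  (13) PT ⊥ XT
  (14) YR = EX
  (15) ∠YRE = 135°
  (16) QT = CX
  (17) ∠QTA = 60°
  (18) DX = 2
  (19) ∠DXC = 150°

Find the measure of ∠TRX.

From the given relations: RX = ES = 11.
Step 1: By the law of cosines on triangle RXT: RT² = 11² + 11² − 2·11·11·cos(30°) = 32.42, so RT ≈ 5.69.
Step 2: By the inverse law of cosines on triangle TRX: cos(∠TRX) = (5.69² + 11² − 11²) / (2·5.69·11) = 32.42/125.27 = 0.2588, so ∠TRX = 75°.

Therefore, the measure of angle ∠TRX = 75°.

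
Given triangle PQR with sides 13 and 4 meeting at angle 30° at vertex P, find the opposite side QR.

When two sides and the included angle are known, the law of cosines gives the third side.
c^2 = a^2 + b^2 - 2ab cos(C) generalizes the Pythagorean theorem to non-right triangles.
Here: QR^2 = 169 + 16 - 104*(sqrt(3)/2) = 185 - 52*sqrt(3)
QR = sqrt(185 - 52*sqrt(3))

sqrt(185 - 52*sqrt(3))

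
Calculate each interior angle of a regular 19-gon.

Each interior angle of a regular n-gon is (n - 2) * 180 / n.
For n = 19: (19 - 2) * 180 / 19 = 3060/19 = 3060/19 degrees.

3060/19 degrees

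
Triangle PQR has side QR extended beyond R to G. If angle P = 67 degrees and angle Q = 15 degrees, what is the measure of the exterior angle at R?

The interior angle at R is 180 - 67 - 15 = 98 degrees.
The exterior angle and interior angle at R are supplementary:
Exterior angle = 180 - 98 = 82 degrees.

82 degrees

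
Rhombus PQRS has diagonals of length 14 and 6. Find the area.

The diagonals of a rhombus divide it into four right triangles.
Each triangle has legs 14/ 2 = 7 and 6/2 = 3, so each has area (1/2)*7*3 = 21/2.
Four such triangles give total area = (d1 * d2) / 2 = 42.

42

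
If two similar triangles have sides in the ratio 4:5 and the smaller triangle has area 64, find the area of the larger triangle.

Area ratio = (4/5)^2 = 16/25. Area of the larger triangle = 64 * 25/16 = 100.

100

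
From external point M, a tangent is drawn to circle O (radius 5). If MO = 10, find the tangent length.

Let T be the point of tangency. Then OT ⊥ MT (radius ⊥ tangent).
In right triangle OTM: OM² = OT² + MT²
10² = 5² + MT²
MT² = 75, MT = 5*sqrt(3)

5*sqrt(3)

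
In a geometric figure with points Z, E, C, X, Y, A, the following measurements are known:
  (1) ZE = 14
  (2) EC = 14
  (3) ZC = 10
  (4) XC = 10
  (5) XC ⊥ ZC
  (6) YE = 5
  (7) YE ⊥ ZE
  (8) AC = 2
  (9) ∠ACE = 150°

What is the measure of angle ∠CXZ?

Step 1: By the law of cosines on triangle XCZ: XZ² = 10² + 10² − 2·10·10·cos(90°) = 200, so XZ = 10·√2.
Step 2: By the inverse law of cosines on triangle CXZ: cos(∠CXZ) = (10² + (10·√2)² − 10²) / (2·10·10·√2) = 200/282.84 = 0.7071, so ∠CXZ = 45°.

Therefore, the measure of angle ∠CXZ = 45°.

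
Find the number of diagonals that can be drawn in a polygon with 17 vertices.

The number of diagonals in an n-gon is n(n - 3)/2.
For n = 17: 17(17 - 3)/2 = 17 × 14 / 2 = 119.

119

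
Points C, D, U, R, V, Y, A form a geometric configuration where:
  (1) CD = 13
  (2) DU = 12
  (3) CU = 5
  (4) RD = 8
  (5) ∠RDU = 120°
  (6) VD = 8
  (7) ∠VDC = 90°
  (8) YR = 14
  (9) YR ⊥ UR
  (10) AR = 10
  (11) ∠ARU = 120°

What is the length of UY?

Step 1: By the law of cosines on triangle UDR: UR² = 12² + 8² − 2·12·8·cos(120°) = 304, so UR = 4·√19.
Step 2: By the law of cosines on triangle URY: UY² = (4·√19)² + 14² − 2·4·√19·14·cos(90°) = 500, so UY = 10·√5.

Therefore, the length of UY = 10·√5.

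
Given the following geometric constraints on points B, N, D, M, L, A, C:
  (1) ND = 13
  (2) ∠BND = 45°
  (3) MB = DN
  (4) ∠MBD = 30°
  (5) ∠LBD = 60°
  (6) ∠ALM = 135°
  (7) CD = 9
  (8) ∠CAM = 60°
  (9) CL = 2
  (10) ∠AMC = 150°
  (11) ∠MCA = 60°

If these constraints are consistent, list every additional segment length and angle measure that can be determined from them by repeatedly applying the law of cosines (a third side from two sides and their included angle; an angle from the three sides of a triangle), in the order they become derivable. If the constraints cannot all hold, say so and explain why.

These constraints are not satisfiable: (8), (10) and (11) are the three interior angles of triangle CAM, which must sum to 180°, but 60° + 150° + 60° = 270°. No planar figure meets all of them, so nothing further can be derived.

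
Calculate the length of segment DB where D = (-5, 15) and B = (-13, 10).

The horizontal distance is |-13 - -5| = 8 and the vertical distance is |10 - 15| = 5.
By the Pythagorean theorem, d = sqrt(8^2 + 5^2) = sqrt(89).

sqrt(89)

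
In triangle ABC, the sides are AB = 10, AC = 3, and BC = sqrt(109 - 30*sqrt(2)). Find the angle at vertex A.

cos(A) = (10² + 3² - (sqrt(109 - 30*sqrt(2)))²) / (2 × 10 × 3) = sqrt(2)/2, so A = arccos(sqrt(2)/2) = 45°.

45°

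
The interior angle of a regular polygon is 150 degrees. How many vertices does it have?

Exterior angle = 180 - 150 = 30. n = 360 / 30 = 12.

12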